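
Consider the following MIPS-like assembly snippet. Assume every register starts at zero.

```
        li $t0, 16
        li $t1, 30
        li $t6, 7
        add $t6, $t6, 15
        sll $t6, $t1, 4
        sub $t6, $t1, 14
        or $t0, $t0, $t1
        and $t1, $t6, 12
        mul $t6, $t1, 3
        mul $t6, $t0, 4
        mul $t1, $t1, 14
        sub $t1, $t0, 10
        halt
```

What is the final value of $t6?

120

after li $t0, 16: $t0=16
after li $t1, 30: $t1=30
after li $t6, 7: $t6=7
after add $t6, $t6, 15: $t6=7+15=22
after sll $t6, $t1, 4: $t6=30<<4=480
after sub $t6, $t1, 14: $t6=30-14=16
after or $t0, $t0, $t1: $t0=16|30=30
after and $t1, $t6, 12: $t1=16&12=0
after mul $t6, $t1, 3: $t6=0*3=0
after mul $t6, $t0, 4: $t6=30*4=120
after mul $t1, $t1, 14: $t1=0*14=0
after sub $t1, $t0, 10: $t1=30-10=20
halt.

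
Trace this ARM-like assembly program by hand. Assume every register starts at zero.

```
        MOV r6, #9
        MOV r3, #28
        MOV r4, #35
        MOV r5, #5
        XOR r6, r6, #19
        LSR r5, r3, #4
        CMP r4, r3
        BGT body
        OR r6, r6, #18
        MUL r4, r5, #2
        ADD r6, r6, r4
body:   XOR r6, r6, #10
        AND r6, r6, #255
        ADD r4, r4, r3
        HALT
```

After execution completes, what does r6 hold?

r6=9
r3=28
r4=35
r5=5
r6=9^19=26
r5=28>>4=1
CMP r4, r3  (cmp 35,28)
BGT body: taken
r6=26^10=16
r6=16&255=16
r4=35+28=63
halt.

16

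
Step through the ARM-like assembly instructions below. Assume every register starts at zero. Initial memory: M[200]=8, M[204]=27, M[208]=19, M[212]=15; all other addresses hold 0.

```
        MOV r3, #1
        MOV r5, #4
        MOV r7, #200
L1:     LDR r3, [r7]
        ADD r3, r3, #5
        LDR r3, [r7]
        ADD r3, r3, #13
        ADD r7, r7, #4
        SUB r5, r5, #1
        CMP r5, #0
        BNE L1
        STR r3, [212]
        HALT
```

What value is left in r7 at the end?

216

MOV r3, #1 → r3=1
MOV r5, #4 → r5=4
MOV r7, #200 → r7=200
LDR r3, [r7] → r3=M[200]=8
ADD r3, r3, #5 → r3=8+5=13
LDR r3, [r7] → r3=M[200]=8
ADD r3, r3, #13 → r3=8+13=21
ADD r7, r7, #4 → r7=200+4=204
SUB r5, r5, #1 → r5=4-1=3
CMP r5, #0  (cmp 3,0)
BNE L1: taken
LDR r3, [r7] → r3=M[204]=27
ADD r3, r3, #5 → r3=27+5=32
LDR r3, [r7] → r3=M[204]=27
ADD r3, r3, #13 → r3=27+13=40
ADD r7, r7, #4 → r7=204+4=208
SUB r5, r5, #1 → r5=3-1=2
CMP r5, #0  (cmp 2,0)
BNE L1: taken
LDR r3, [r7] → r3=M[208]=19
ADD r3, r3, #5 → r3=19+5=24
LDR r3, [r7] → r3=M[208]=19
ADD r3, r3, #13 → r3=19+13=32
ADD r7, r7, #4 → r7=208+4=212
SUB r5, r5, #1 → r5=2-1=1
CMP r5, #0  (cmp 1,0)
BNE L1: taken
LDR r3, [r7] → r3=M[212]=15
ADD r3, r3, #5 → r3=15+5=20
LDR r3, [r7] → r3=M[212]=15
ADD r3, r3, #13 → r3=15+13=28
ADD r7, r7, #4 → r7=212+4=216
SUB r5, r5, #1 → r5=1-1=0
CMP r5, #0  (cmp 0,0)
BNE L1: not taken
STR r3, [212] → M[212]=28
halt.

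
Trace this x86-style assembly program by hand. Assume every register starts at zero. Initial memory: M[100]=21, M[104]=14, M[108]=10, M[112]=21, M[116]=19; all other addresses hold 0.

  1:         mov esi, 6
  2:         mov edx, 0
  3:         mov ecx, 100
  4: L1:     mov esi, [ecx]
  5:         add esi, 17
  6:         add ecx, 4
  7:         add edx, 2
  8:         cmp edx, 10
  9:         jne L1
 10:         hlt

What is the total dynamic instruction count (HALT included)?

34

after mov esi, 6: esi=6
after mov edx, 0: edx=0
after mov ecx, 100: ecx=100
after mov esi, [ecx]: esi=M[100]=21
after add esi, 17: esi=21+17=38
after add ecx, 4: ecx=100+4=104
after add edx, 2: edx=0+2=2
cmp edx, 10  (cmp 2,10)
jne L1: taken
after mov esi, [ecx]: esi=M[104]=14
after add esi, 17: esi=14+17=31
after add ecx, 4: ecx=104+4=108
after add edx, 2: edx=2+2=4
cmp edx, 10  (cmp 4,10)
jne L1: taken
after mov esi, [ecx]: esi=M[108]=10
after add esi, 17: esi=10+17=27
after add ecx, 4: ecx=108+4=112
after add edx, 2: edx=4+2=6
cmp edx, 10  (cmp 6,10)
jne L1: taken
after mov esi, [ecx]: esi=M[112]=21
after add esi, 17: esi=21+17=38
after add ecx, 4: ecx=112+4=116
after add edx, 2: edx=6+2=8
cmp edx, 10  (cmp 8,10)
jne L1: taken
after mov esi, [ecx]: esi=M[116]=19
after add esi, 17: esi=19+17=36
after add ecx, 4: ecx=116+4=120
after add edx, 2: edx=8+2=10
cmp edx, 10  (cmp 10,10)
jne L1: not taken
halt.
Total executed instructions: 34.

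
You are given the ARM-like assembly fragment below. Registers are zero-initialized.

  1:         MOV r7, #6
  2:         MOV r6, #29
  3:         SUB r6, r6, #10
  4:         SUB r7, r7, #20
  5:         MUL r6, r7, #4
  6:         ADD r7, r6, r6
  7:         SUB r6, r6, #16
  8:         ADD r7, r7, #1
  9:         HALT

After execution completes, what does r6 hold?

after MOV r7, #6: r7=6
after MOV r6, #29: r6=29
after SUB r6, r6, #10: r6=29-10=19
after SUB r7, r7, #20: r7=6-20=-14
after MUL r6, r7, #4: r6=(-14)*4=-56
after ADD r7, r6, r6: r7=(-56)+(-56)=-112
after SUB r6, r6, #16: r6=(-56)-16=-72
after ADD r7, r7, #1: r7=(-112)+1=-111
halt.

-72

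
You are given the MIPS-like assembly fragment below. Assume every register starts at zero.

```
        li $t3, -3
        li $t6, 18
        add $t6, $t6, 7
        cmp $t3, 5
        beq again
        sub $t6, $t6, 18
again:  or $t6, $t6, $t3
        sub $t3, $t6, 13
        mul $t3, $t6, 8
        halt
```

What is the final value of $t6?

-1

after li $t3, -3: $t3=-3
after li $t6, 18: $t6=18
after add $t6, $t6, 7: $t6=18+7=25
cmp $t3, 5  (cmp -3,5)
beq again: not taken
after sub $t6, $t6, 18: $t6=25-18=7
after or $t6, $t6, $t3: $t6=7|(-3)=-1
after sub $t3, $t6, 13: $t3=(-1)-13=-14
after mul $t3, $t6, 8: $t3=(-1)*8=-8
halt.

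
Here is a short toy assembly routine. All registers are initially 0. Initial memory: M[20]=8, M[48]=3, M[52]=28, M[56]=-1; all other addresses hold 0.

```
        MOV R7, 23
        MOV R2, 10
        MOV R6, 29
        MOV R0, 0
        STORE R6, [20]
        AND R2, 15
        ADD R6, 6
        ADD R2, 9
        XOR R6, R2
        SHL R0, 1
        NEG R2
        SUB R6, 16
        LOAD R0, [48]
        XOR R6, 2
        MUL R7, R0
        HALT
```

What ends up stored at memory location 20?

29

MOV R7, 23 → R7=23
MOV R2, 10 → R2=10
MOV R6, 29 → R6=29
MOV R0, 0 → R0=0
STORE R6, [20] → M[20]=29
AND R2, 15 → R2=10&15=10
ADD R6, 6 → R6=29+6=35
ADD R2, 9 → R2=10+9=19
XOR R6, R2 → R6=35^19=48
SHL R0, 1 → R0=0<<1=0
NEG R2 → R2=-(19)=-19
SUB R6, 16 → R6=48-16=32
LOAD R0, [48] → R0=M[48]=3
XOR R6, 2 → R6=32^2=34
MUL R7, R0 → R7=23*3=69
halt.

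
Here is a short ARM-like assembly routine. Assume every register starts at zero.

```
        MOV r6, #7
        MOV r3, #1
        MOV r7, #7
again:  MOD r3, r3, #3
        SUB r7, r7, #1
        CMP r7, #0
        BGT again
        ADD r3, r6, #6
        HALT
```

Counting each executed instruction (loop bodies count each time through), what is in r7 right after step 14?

4

MOV r6, #7 → r6=7
MOV r3, #1 → r3=1
MOV r7, #7 → r7=7
MOD r3, r3, #3 → r3=1%3=1
SUB r7, r7, #1 → r7=7-1=6
CMP r7, #0  (cmp 6,0)
BGT again: taken
MOD r3, r3, #3 → r3=1%3=1
SUB r7, r7, #1 → r7=6-1=5
CMP r7, #0  (cmp 5,0)
BGT again: taken
MOD r3, r3, #3 → r3=1%3=1
SUB r7, r7, #1 → r7=5-1=4
CMP r7, #0  (cmp 4,0)
After step 14: r7 = 4.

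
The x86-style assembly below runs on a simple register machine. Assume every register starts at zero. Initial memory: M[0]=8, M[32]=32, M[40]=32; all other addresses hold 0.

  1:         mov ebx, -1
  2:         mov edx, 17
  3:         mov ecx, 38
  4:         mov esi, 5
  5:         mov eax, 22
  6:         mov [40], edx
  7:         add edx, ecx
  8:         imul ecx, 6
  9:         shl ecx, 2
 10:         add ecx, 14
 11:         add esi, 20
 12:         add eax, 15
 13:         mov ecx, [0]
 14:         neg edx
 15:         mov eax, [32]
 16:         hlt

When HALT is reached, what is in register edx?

mov ebx, -1 → ebx=-1
mov edx, 17 → edx=17
mov ecx, 38 → ecx=38
mov esi, 5 → esi=5
mov eax, 22 → eax=22
mov [40], edx → M[40]=17
add edx, ecx → edx=17+38=55
imul ecx, 6 → ecx=38*6=228
shl ecx, 2 → ecx=228<<2=912
add ecx, 14 → ecx=912+14=926
add esi, 20 → esi=5+20=25
add eax, 15 → eax=22+15=37
mov ecx, [0] → ecx=M[0]=8
neg edx → edx=-(55)=-55
mov eax, [32] → eax=M[32]=32
halt.

-55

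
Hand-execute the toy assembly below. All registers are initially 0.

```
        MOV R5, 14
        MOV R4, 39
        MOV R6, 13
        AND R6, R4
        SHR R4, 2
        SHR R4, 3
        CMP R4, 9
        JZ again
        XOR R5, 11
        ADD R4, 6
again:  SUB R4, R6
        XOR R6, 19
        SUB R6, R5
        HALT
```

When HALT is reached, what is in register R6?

17

after MOV R5, 14: R5=14
after MOV R4, 39: R4=39
after MOV R6, 13: R6=13
after AND R6, R4: R6=13&39=5
after SHR R4, 2: R4=39>>2=9
after SHR R4, 3: R4=9>>3=1
CMP R4, 9  (cmp 1,9)
JZ again: not taken
after XOR R5, 11: R5=14^11=5
after ADD R4, 6: R4=1+6=7
after SUB R4, R6: R4=7-5=2
after XOR R6, 19: R6=5^19=22
after SUB R6, R5: R6=22-5=17
halt.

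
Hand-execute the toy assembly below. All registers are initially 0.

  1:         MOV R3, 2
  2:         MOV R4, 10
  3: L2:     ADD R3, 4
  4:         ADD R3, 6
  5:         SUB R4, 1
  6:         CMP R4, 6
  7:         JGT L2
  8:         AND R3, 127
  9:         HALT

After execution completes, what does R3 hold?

after MOV R3, 2: R3=2
after MOV R4, 10: R4=10
after ADD R3, 4: R3=2+4=6
after ADD R3, 6: R3=6+6=12
after SUB R4, 1: R4=10-1=9
CMP R4, 6  (cmp 9,6)
JGT L2: taken
after ADD R3, 4: R3=12+4=16
after ADD R3, 6: R3=16+6=22
after SUB R4, 1: R4=9-1=8
CMP R4, 6  (cmp 8,6)
JGT L2: taken
after ADD R3, 4: R3=22+4=26
after ADD R3, 6: R3=26+6=32
after SUB R4, 1: R4=8-1=7
CMP R4, 6  (cmp 7,6)
JGT L2: taken
after ADD R3, 4: R3=32+4=36
after ADD R3, 6: R3=36+6=42
after SUB R4, 1: R4=7-1=6
CMP R4, 6  (cmp 6,6)
JGT L2: not taken
after AND R3, 127: R3=42&127=42
halt.

42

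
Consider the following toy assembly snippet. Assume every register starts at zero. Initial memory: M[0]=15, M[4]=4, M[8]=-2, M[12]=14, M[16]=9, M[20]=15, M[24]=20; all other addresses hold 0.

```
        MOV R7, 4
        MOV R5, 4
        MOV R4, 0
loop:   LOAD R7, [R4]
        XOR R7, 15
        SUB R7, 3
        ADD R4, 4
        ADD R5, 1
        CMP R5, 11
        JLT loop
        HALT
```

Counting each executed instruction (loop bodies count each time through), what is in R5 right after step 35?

8

after MOV R7, 4: R7=4
after MOV R5, 4: R5=4
after MOV R4, 0: R4=0
after LOAD R7, [R4]: R7=M[0]=15
after XOR R7, 15: R7=15^15=0
after SUB R7, 3: R7=0-3=-3
after ADD R4, 4: R4=0+4=4
after ADD R5, 1: R5=4+1=5
CMP R5, 11  (cmp 5,11)
JLT loop: taken
after LOAD R7, [R4]: R7=M[4]=4
after XOR R7, 15: R7=4^15=11
after SUB R7, 3: R7=11-3=8
after ADD R4, 4: R4=4+4=8
after ADD R5, 1: R5=5+1=6
CMP R5, 11  (cmp 6,11)
JLT loop: taken
after LOAD R7, [R4]: R7=M[8]=-2
after XOR R7, 15: R7=(-2)^15=-15
after SUB R7, 3: R7=(-15)-3=-18
after ADD R4, 4: R4=8+4=12
after ADD R5, 1: R5=6+1=7
CMP R5, 11  (cmp 7,11)
JLT loop: taken
after LOAD R7, [R4]: R7=M[12]=14
after XOR R7, 15: R7=14^15=1
after SUB R7, 3: R7=1-3=-2
after ADD R4, 4: R4=12+4=16
after ADD R5, 1: R5=7+1=8
CMP R5, 11  (cmp 8,11)
JLT loop: taken
after LOAD R7, [R4]: R7=M[16]=9
after XOR R7, 15: R7=9^15=6
after SUB R7, 3: R7=6-3=3
after ADD R4, 4: R4=16+4=20
After step 35: R5 = 8.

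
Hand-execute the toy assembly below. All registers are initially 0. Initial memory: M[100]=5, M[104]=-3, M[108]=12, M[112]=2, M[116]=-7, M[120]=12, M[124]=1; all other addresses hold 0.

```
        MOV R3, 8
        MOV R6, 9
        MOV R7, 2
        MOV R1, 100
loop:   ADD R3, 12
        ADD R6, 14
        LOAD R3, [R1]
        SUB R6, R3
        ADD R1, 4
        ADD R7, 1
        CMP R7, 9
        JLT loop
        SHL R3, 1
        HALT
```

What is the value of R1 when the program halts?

128

after MOV R3, 8: R3=8
after MOV R6, 9: R6=9
after MOV R7, 2: R7=2
after MOV R1, 100: R1=100
after ADD R3, 12: R3=8+12=20
after ADD R6, 14: R6=9+14=23
after LOAD R3, [R1]: R3=M[100]=5
after SUB R6, R3: R6=23-5=18
after ADD R1, 4: R1=100+4=104
after ADD R7, 1: R7=2+1=3
CMP R7, 9  (cmp 3,9)
JLT loop: taken
after ADD R3, 12: R3=5+12=17
after ADD R6, 14: R6=18+14=32
after LOAD R3, [R1]: R3=M[104]=-3
after SUB R6, R3: R6=32-(-3)=35
after ADD R1, 4: R1=104+4=108
after ADD R7, 1: R7=3+1=4
CMP R7, 9  (cmp 4,9)
JLT loop: taken
after ADD R3, 12: R3=(-3)+12=9
after ADD R6, 14: R6=35+14=49
after LOAD R3, [R1]: R3=M[108]=12
after SUB R6, R3: R6=49-12=37
after ADD R1, 4: R1=108+4=112
after ADD R7, 1: R7=4+1=5
CMP R7, 9  (cmp 5,9)
JLT loop: taken
after ADD R3, 12: R3=12+12=24
after ADD R6, 14: R6=37+14=51
after LOAD R3, [R1]: R3=M[112]=2
after SUB R6, R3: R6=51-2=49
after ADD R1, 4: R1=112+4=116
after ADD R7, 1: R7=5+1=6
CMP R7, 9  (cmp 6,9)
JLT loop: taken
after ADD R3, 12: R3=2+12=14
after ADD R6, 14: R6=49+14=63
after LOAD R3, [R1]: R3=M[116]=-7
after SUB R6, R3: R6=63-(-7)=70
after ADD R1, 4: R1=116+4=120
after ADD R7, 1: R7=6+1=7
CMP R7, 9  (cmp 7,9)
JLT loop: taken
after ADD R3, 12: R3=(-7)+12=5
after ADD R6, 14: R6=70+14=84
after LOAD R3, [R1]: R3=M[120]=12
after SUB R6, R3: R6=84-12=72
after ADD R1, 4: R1=120+4=124
after ADD R7, 1: R7=7+1=8
CMP R7, 9  (cmp 8,9)
JLT loop: taken
after ADD R3, 12: R3=12+12=24
after ADD R6, 14: R6=72+14=86
after LOAD R3, [R1]: R3=M[124]=1
after SUB R6, R3: R6=86-1=85
after ADD R1, 4: R1=124+4=128
after ADD R7, 1: R7=8+1=9
CMP R7, 9  (cmp 9,9)
JLT loop: not taken
after SHL R3, 1: R3=1<<1=2
halt.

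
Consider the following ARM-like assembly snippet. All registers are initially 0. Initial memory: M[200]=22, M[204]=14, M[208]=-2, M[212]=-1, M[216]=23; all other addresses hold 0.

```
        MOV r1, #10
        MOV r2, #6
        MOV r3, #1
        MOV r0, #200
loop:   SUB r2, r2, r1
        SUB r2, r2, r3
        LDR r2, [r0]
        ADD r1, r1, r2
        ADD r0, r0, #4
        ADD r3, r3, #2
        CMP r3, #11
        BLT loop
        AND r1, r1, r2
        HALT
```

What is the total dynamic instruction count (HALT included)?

46

r1=10
r2=6
r3=1
r0=200
r2=6-10=-4
r2=(-4)-1=-5
r2=M[200]=22
r1=10+22=32
r0=200+4=204
r3=1+2=3
CMP r3, #11  (cmp 3,11)
BLT loop: taken
r2=22-32=-10
r2=(-10)-3=-13
r2=M[204]=14
r1=32+14=46
r0=204+4=208
r3=3+2=5
CMP r3, #11  (cmp 5,11)
BLT loop: taken
r2=14-46=-32
r2=(-32)-5=-37
r2=M[208]=-2
r1=46+(-2)=44
r0=208+4=212
r3=5+2=7
CMP r3, #11  (cmp 7,11)
BLT loop: taken
r2=(-2)-44=-46
r2=(-46)-7=-53
r2=M[212]=-1
r1=44+(-1)=43
r0=212+4=216
r3=7+2=9
CMP r3, #11  (cmp 9,11)
BLT loop: taken
r2=(-1)-43=-44
r2=(-44)-9=-53
r2=M[216]=23
r1=43+23=66
r0=216+4=220
r3=9+2=11
CMP r3, #11  (cmp 11,11)
BLT loop: not taken
r1=66&23=2
halt.
Total executed instructions: 46.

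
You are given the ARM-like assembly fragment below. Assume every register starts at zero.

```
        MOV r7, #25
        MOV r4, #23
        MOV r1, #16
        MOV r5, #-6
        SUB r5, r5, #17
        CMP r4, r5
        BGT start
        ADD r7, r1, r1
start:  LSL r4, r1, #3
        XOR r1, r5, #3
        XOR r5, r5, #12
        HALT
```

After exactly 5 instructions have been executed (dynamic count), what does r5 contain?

MOV r7, #25 → r7=25
MOV r4, #23 → r4=23
MOV r1, #16 → r1=16
MOV r5, #-6 → r5=-6
SUB r5, r5, #17 → r5=(-6)-17=-23
After step 5: r5 = -23.

-23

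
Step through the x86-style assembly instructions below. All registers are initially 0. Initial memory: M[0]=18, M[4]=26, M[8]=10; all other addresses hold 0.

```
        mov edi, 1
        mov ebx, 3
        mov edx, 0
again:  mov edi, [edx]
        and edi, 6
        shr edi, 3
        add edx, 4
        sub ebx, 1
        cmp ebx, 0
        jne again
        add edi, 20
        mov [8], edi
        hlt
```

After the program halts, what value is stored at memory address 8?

edi=1
ebx=3
edx=0
edi=M[0]=18
edi=18&6=2
edi=2>>3=0
edx=0+4=4
ebx=3-1=2
cmp ebx, 0  (cmp 2,0)
jne again: taken
edi=M[4]=26
edi=26&6=2
edi=2>>3=0
edx=4+4=8
ebx=2-1=1
cmp ebx, 0  (cmp 1,0)
jne again: taken
edi=M[8]=10
edi=10&6=2
edi=2>>3=0
edx=8+4=12
ebx=1-1=0
cmp ebx, 0  (cmp 0,0)
jne again: not taken
edi=0+20=20
mov [8], edi → M[8]=20
halt.

20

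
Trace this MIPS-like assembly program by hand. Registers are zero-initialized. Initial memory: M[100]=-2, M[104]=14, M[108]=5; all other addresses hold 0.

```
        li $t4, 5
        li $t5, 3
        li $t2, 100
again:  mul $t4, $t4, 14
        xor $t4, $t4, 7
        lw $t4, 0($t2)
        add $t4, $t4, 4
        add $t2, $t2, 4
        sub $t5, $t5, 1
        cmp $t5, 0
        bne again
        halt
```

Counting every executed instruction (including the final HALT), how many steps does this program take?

28

after li $t4, 5: $t4=5
after li $t5, 3: $t5=3
after li $t2, 100: $t2=100
after mul $t4, $t4, 14: $t4=5*14=70
after xor $t4, $t4, 7: $t4=70^7=65
after lw $t4, 0($t2): $t4=M[100]=-2
after add $t4, $t4, 4: $t4=(-2)+4=2
after add $t2, $t2, 4: $t2=100+4=104
after sub $t5, $t5, 1: $t5=3-1=2
cmp $t5, 0  (cmp 2,0)
bne again: taken
after mul $t4, $t4, 14: $t4=2*14=28
after xor $t4, $t4, 7: $t4=28^7=27
after lw $t4, 0($t2): $t4=M[104]=14
after add $t4, $t4, 4: $t4=14+4=18
after add $t2, $t2, 4: $t2=104+4=108
after sub $t5, $t5, 1: $t5=2-1=1
cmp $t5, 0  (cmp 1,0)
bne again: taken
after mul $t4, $t4, 14: $t4=18*14=252
after xor $t4, $t4, 7: $t4=252^7=251
after lw $t4, 0($t2): $t4=M[108]=5
after add $t4, $t4, 4: $t4=5+4=9
after add $t2, $t2, 4: $t2=108+4=112
after sub $t5, $t5, 1: $t5=1-1=0
cmp $t5, 0  (cmp 0,0)
bne again: not taken
halt.
Total executed instructions: 28.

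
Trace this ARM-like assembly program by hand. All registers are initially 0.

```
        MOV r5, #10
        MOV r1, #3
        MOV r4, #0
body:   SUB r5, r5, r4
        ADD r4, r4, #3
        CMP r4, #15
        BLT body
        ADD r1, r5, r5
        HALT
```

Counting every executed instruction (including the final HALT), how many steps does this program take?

after MOV r5, #10: r5=10
after MOV r1, #3: r1=3
after MOV r4, #0: r4=0
after SUB r5, r5, r4: r5=10-0=10
after ADD r4, r4, #3: r4=0+3=3
CMP r4, #15  (cmp 3,15)
BLT body: taken
after SUB r5, r5, r4: r5=10-3=7
after ADD r4, r4, #3: r4=3+3=6
CMP r4, #15  (cmp 6,15)
BLT body: taken
after SUB r5, r5, r4: r5=7-6=1
after ADD r4, r4, #3: r4=6+3=9
CMP r4, #15  (cmp 9,15)
BLT body: taken
after SUB r5, r5, r4: r5=1-9=-8
after ADD r4, r4, #3: r4=9+3=12
CMP r4, #15  (cmp 12,15)
BLT body: taken
after SUB r5, r5, r4: r5=(-8)-12=-20
after ADD r4, r4, #3: r4=12+3=15
CMP r4, #15  (cmp 15,15)
BLT body: not taken
after ADD r1, r5, r5: r1=(-20)+(-20)=-40
halt.
Total executed instructions: 25.

25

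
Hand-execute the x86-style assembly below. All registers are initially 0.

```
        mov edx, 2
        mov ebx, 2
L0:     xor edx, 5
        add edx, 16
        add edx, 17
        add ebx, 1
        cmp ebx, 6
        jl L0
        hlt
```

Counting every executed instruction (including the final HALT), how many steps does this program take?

edx=2
ebx=2
edx=2^5=7
edx=7+16=23
edx=23+17=40
ebx=2+1=3
cmp ebx, 6  (cmp 3,6)
jl L0: taken
edx=40^5=45
edx=45+16=61
edx=61+17=78
ebx=3+1=4
cmp ebx, 6  (cmp 4,6)
jl L0: taken
edx=78^5=75
edx=75+16=91
edx=91+17=108
ebx=4+1=5
cmp ebx, 6  (cmp 5,6)
jl L0: taken
edx=108^5=105
edx=105+16=121
edx=121+17=138
ebx=5+1=6
cmp ebx, 6  (cmp 6,6)
jl L0: not taken
halt.
Total executed instructions: 27.

27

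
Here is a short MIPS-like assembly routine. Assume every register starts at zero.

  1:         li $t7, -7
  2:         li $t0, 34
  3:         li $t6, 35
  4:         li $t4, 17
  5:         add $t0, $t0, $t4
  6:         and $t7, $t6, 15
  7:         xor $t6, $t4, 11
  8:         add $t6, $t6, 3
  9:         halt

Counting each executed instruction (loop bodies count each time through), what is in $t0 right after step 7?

after li $t7, -7: $t7=-7
after li $t0, 34: $t0=34
after li $t6, 35: $t6=35
after li $t4, 17: $t4=17
after add $t0, $t0, $t4: $t0=34+17=51
after and $t7, $t6, 15: $t7=35&15=3
after xor $t6, $t4, 11: $t6=17^11=26
After step 7: $t0 = 51.

51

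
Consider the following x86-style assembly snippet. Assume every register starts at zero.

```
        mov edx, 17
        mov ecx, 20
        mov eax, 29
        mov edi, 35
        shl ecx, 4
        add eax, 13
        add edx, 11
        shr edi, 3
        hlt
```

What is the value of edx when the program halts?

after mov edx, 17: edx=17
after mov ecx, 20: ecx=20
after mov eax, 29: eax=29
after mov edi, 35: edi=35
after shl ecx, 4: ecx=20<<4=320
after add eax, 13: eax=29+13=42
after add edx, 11: edx=17+11=28
after shr edi, 3: edi=35>>3=4
halt.

28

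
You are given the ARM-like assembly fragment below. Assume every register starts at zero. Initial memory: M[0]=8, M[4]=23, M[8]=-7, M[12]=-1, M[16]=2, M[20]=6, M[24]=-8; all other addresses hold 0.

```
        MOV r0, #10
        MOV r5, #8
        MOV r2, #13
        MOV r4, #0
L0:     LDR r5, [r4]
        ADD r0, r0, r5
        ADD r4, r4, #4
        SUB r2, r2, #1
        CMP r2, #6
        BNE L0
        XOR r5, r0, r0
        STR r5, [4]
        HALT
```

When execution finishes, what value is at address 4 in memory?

after MOV r0, #10: r0=10
after MOV r5, #8: r5=8
after MOV r2, #13: r2=13
after MOV r4, #0: r4=0
after LDR r5, [r4]: r5=M[0]=8
after ADD r0, r0, r5: r0=10+8=18
after ADD r4, r4, #4: r4=0+4=4
after SUB r2, r2, #1: r2=13-1=12
CMP r2, #6  (cmp 12,6)
BNE L0: taken
after LDR r5, [r4]: r5=M[4]=23
after ADD r0, r0, r5: r0=18+23=41
after ADD r4, r4, #4: r4=4+4=8
after SUB r2, r2, #1: r2=12-1=11
CMP r2, #6  (cmp 11,6)
BNE L0: taken
after LDR r5, [r4]: r5=M[8]=-7
after ADD r0, r0, r5: r0=41+(-7)=34
after ADD r4, r4, #4: r4=8+4=12
after SUB r2, r2, #1: r2=11-1=10
CMP r2, #6  (cmp 10,6)
BNE L0: taken
after LDR r5, [r4]: r5=M[12]=-1
after ADD r0, r0, r5: r0=34+(-1)=33
after ADD r4, r4, #4: r4=12+4=16
after SUB r2, r2, #1: r2=10-1=9
CMP r2, #6  (cmp 9,6)
BNE L0: taken
after LDR r5, [r4]: r5=M[16]=2
after ADD r0, r0, r5: r0=33+2=35
after ADD r4, r4, #4: r4=16+4=20
after SUB r2, r2, #1: r2=9-1=8
CMP r2, #6  (cmp 8,6)
BNE L0: taken
after LDR r5, [r4]: r5=M[20]=6
after ADD r0, r0, r5: r0=35+6=41
after ADD r4, r4, #4: r4=20+4=24
after SUB r2, r2, #1: r2=8-1=7
CMP r2, #6  (cmp 7,6)
BNE L0: taken
after LDR r5, [r4]: r5=M[24]=-8
after ADD r0, r0, r5: r0=41+(-8)=33
after ADD r4, r4, #4: r4=24+4=28
after SUB r2, r2, #1: r2=7-1=6
CMP r2, #6  (cmp 6,6)
BNE L0: not taken
after XOR r5, r0, r0: r5=33^33=0
STR r5, [4] → M[4]=0
halt.

0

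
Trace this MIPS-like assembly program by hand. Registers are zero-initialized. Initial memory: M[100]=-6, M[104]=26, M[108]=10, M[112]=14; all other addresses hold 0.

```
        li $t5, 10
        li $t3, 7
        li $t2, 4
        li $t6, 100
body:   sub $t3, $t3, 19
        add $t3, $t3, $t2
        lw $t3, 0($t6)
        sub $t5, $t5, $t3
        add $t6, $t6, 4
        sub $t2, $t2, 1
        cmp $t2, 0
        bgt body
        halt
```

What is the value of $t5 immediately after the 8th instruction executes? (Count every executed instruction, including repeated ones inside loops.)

16

$t5=10
$t3=7
$t2=4
$t6=100
$t3=7-19=-12
$t3=(-12)+4=-8
$t3=M[100]=-6
$t5=10-(-6)=16
After step 8: $t5 = 16.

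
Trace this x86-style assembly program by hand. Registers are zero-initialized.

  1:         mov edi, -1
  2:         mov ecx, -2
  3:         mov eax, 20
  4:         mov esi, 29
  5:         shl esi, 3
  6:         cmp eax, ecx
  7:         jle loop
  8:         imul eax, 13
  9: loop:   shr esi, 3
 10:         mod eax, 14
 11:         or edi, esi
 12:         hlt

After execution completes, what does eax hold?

mov edi, -1 → edi=-1
mov ecx, -2 → ecx=-2
mov eax, 20 → eax=20
mov esi, 29 → esi=29
shl esi, 3 → esi=29<<3=232
cmp eax, ecx  (cmp 20,-2)
jle loop: not taken
imul eax, 13 → eax=20*13=260
shr esi, 3 → esi=232>>3=29
mod eax, 14 → eax=260%14=8
or edi, esi → edi=(-1)|29=-1
halt.

8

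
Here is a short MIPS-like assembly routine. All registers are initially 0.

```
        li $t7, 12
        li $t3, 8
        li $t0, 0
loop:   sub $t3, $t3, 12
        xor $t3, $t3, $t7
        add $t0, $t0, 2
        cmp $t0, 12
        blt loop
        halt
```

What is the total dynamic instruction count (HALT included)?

34

li $t7, 12 → $t7=12
li $t3, 8 → $t3=8
li $t0, 0 → $t0=0
sub $t3, $t3, 12 → $t3=8-12=-4
xor $t3, $t3, $t7 → $t3=(-4)^12=-16
add $t0, $t0, 2 → $t0=0+2=2
cmp $t0, 12  (cmp 2,12)
blt loop: taken
sub $t3, $t3, 12 → $t3=(-16)-12=-28
xor $t3, $t3, $t7 → $t3=(-28)^12=-24
add $t0, $t0, 2 → $t0=2+2=4
cmp $t0, 12  (cmp 4,12)
blt loop: taken
sub $t3, $t3, 12 → $t3=(-24)-12=-36
xor $t3, $t3, $t7 → $t3=(-36)^12=-48
add $t0, $t0, 2 → $t0=4+2=6
cmp $t0, 12  (cmp 6,12)
blt loop: taken
sub $t3, $t3, 12 → $t3=(-48)-12=-60
xor $t3, $t3, $t7 → $t3=(-60)^12=-56
add $t0, $t0, 2 → $t0=6+2=8
cmp $t0, 12  (cmp 8,12)
blt loop: taken
sub $t3, $t3, 12 → $t3=(-56)-12=-68
xor $t3, $t3, $t7 → $t3=(-68)^12=-80
add $t0, $t0, 2 → $t0=8+2=10
cmp $t0, 12  (cmp 10,12)
blt loop: taken
sub $t3, $t3, 12 → $t3=(-80)-12=-92
xor $t3, $t3, $t7 → $t3=(-92)^12=-88
add $t0, $t0, 2 → $t0=10+2=12
cmp $t0, 12  (cmp 12,12)
blt loop: not taken
halt.
Total executed instructions: 34.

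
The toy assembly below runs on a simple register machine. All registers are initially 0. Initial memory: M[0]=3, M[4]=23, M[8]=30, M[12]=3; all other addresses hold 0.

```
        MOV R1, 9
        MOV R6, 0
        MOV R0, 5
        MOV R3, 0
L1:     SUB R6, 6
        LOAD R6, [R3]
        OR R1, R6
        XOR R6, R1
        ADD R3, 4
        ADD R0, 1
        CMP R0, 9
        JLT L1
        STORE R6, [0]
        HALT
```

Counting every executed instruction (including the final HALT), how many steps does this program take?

38

R1=9
R6=0
R0=5
R3=0
R6=0-6=-6
R6=M[0]=3
R1=9|3=11
R6=3^11=8
R3=0+4=4
R0=5+1=6
CMP R0, 9  (cmp 6,9)
JLT L1: taken
R6=8-6=2
R6=M[4]=23
R1=11|23=31
R6=23^31=8
R3=4+4=8
R0=6+1=7
CMP R0, 9  (cmp 7,9)
JLT L1: taken
R6=8-6=2
R6=M[8]=30
R1=31|30=31
R6=30^31=1
R3=8+4=12
R0=7+1=8
CMP R0, 9  (cmp 8,9)
JLT L1: taken
R6=1-6=-5
R6=M[12]=3
R1=31|3=31
R6=3^31=28
R3=12+4=16
R0=8+1=9
CMP R0, 9  (cmp 9,9)
JLT L1: not taken
STORE R6, [0] → M[0]=28
halt.
Total executed instructions: 38.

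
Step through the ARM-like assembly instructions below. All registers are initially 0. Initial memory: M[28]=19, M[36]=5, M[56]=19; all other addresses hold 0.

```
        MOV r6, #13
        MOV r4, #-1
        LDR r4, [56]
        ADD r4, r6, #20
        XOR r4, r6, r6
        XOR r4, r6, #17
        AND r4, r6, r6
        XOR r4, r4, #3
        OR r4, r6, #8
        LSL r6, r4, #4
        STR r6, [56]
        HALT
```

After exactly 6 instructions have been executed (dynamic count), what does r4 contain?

after MOV r6, #13: r6=13
after MOV r4, #-1: r4=-1
after LDR r4, [56]: r4=M[56]=19
after ADD r4, r6, #20: r4=13+20=33
after XOR r4, r6, r6: r4=13^13=0
after XOR r4, r6, #17: r4=13^17=28
After step 6: r4 = 28.

28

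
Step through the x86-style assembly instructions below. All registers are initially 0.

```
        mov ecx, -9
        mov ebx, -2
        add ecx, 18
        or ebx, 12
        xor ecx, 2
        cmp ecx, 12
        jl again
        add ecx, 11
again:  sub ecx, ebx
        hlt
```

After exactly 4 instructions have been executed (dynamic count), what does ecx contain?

mov ecx, -9 → ecx=-9
mov ebx, -2 → ebx=-2
add ecx, 18 → ecx=(-9)+18=9
or ebx, 12 → ebx=(-2)|12=-2
After step 4: ecx = 9.

9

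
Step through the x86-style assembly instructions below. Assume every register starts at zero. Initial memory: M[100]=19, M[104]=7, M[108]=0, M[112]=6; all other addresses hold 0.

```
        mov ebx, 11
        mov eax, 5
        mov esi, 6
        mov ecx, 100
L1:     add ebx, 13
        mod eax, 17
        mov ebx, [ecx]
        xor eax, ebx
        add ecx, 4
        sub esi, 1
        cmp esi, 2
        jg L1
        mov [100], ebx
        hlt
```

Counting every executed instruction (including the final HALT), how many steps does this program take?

38

after mov ebx, 11: ebx=11
after mov eax, 5: eax=5
after mov esi, 6: esi=6
after mov ecx, 100: ecx=100
after add ebx, 13: ebx=11+13=24
after mod eax, 17: eax=5%17=5
after mov ebx, [ecx]: ebx=M[100]=19
after xor eax, ebx: eax=5^19=22
after add ecx, 4: ecx=100+4=104
after sub esi, 1: esi=6-1=5
cmp esi, 2  (cmp 5,2)
jg L1: taken
after add ebx, 13: ebx=19+13=32
after mod eax, 17: eax=22%17=5
after mov ebx, [ecx]: ebx=M[104]=7
after xor eax, ebx: eax=5^7=2
after add ecx, 4: ecx=104+4=108
after sub esi, 1: esi=5-1=4
cmp esi, 2  (cmp 4,2)
jg L1: taken
after add ebx, 13: ebx=7+13=20
after mod eax, 17: eax=2%17=2
after mov ebx, [ecx]: ebx=M[108]=0
after xor eax, ebx: eax=2^0=2
after add ecx, 4: ecx=108+4=112
after sub esi, 1: esi=4-1=3
cmp esi, 2  (cmp 3,2)
jg L1: taken
after add ebx, 13: ebx=0+13=13
after mod eax, 17: eax=2%17=2
after mov ebx, [ecx]: ebx=M[112]=6
after xor eax, ebx: eax=2^6=4
after add ecx, 4: ecx=112+4=116
after sub esi, 1: esi=3-1=2
cmp esi, 2  (cmp 2,2)
jg L1: not taken
mov [100], ebx → M[100]=6
halt.
Total executed instructions: 38.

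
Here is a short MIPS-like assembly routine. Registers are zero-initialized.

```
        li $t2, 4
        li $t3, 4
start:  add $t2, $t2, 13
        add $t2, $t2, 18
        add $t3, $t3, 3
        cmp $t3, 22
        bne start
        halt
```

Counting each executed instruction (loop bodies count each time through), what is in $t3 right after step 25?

$t2=4
$t3=4
$t2=4+13=17
$t2=17+18=35
$t3=4+3=7
cmp $t3, 22  (cmp 7,22)
bne start: taken
$t2=35+13=48
$t2=48+18=66
$t3=7+3=10
cmp $t3, 22  (cmp 10,22)
bne start: taken
$t2=66+13=79
$t2=79+18=97
$t3=10+3=13
cmp $t3, 22  (cmp 13,22)
bne start: taken
$t2=97+13=110
$t2=110+18=128
$t3=13+3=16
cmp $t3, 22  (cmp 16,22)
bne start: taken
$t2=128+13=141
$t2=141+18=159
$t3=16+3=19
After step 25: $t3 = 19.

19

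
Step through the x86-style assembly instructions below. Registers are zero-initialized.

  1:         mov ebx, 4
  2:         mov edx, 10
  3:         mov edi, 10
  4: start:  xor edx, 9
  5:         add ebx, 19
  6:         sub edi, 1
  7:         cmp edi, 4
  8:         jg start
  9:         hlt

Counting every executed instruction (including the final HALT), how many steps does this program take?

34

ebx=4
edx=10
edi=10
edx=10^9=3
ebx=4+19=23
edi=10-1=9
cmp edi, 4  (cmp 9,4)
jg start: taken
edx=3^9=10
ebx=23+19=42
edi=9-1=8
cmp edi, 4  (cmp 8,4)
jg start: taken
edx=10^9=3
ebx=42+19=61
edi=8-1=7
cmp edi, 4  (cmp 7,4)
jg start: taken
edx=3^9=10
ebx=61+19=80
edi=7-1=6
cmp edi, 4  (cmp 6,4)
jg start: taken
edx=10^9=3
ebx=80+19=99
edi=6-1=5
cmp edi, 4  (cmp 5,4)
jg start: taken
edx=3^9=10
ebx=99+19=118
edi=5-1=4
cmp edi, 4  (cmp 4,4)
jg start: not taken
halt.
Total executed instructions: 34.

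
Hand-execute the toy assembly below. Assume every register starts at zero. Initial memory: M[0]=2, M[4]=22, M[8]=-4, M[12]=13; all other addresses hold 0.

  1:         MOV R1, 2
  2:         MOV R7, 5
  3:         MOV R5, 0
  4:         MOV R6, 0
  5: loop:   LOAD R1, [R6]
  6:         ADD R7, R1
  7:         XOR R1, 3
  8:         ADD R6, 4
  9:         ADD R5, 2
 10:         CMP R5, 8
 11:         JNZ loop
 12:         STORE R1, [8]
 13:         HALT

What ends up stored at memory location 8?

14

R1=2
R7=5
R5=0
R6=0
R1=M[0]=2
R7=5+2=7
R1=2^3=1
R6=0+4=4
R5=0+2=2
CMP R5, 8  (cmp 2,8)
JNZ loop: taken
R1=M[4]=22
R7=7+22=29
R1=22^3=21
R6=4+4=8
R5=2+2=4
CMP R5, 8  (cmp 4,8)
JNZ loop: taken
R1=M[8]=-4
R7=29+(-4)=25
R1=(-4)^3=-1
R6=8+4=12
R5=4+2=6
CMP R5, 8  (cmp 6,8)
JNZ loop: taken
R1=M[12]=13
R7=25+13=38
R1=13^3=14
R6=12+4=16
R5=6+2=8
CMP R5, 8  (cmp 8,8)
JNZ loop: not taken
STORE R1, [8] → M[8]=14
halt.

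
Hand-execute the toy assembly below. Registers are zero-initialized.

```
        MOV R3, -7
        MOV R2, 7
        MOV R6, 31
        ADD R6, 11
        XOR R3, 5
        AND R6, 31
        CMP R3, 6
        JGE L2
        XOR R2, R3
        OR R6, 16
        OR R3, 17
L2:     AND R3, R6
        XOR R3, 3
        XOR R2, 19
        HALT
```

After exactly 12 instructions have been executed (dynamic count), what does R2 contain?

-5

R3=-7
R2=7
R6=31
R6=31+11=42
R3=(-7)^5=-4
R6=42&31=10
CMP R3, 6  (cmp -4,6)
JGE L2: not taken
R2=7^(-4)=-5
R6=10|16=26
R3=(-4)|17=-3
R3=(-3)&26=24
After step 12: R2 = -5.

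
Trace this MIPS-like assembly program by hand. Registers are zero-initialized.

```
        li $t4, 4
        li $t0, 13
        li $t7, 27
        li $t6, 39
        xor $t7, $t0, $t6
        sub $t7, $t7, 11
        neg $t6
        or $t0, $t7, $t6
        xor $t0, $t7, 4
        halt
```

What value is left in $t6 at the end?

-39

li $t4, 4 → $t4=4
li $t0, 13 → $t0=13
li $t7, 27 → $t7=27
li $t6, 39 → $t6=39
xor $t7, $t0, $t6 → $t7=13^39=42
sub $t7, $t7, 11 → $t7=42-11=31
neg $t6 → $t6=-(39)=-39
or $t0, $t7, $t6 → $t0=31|(-39)=-33
xor $t0, $t7, 4 → $t0=31^4=27
halt.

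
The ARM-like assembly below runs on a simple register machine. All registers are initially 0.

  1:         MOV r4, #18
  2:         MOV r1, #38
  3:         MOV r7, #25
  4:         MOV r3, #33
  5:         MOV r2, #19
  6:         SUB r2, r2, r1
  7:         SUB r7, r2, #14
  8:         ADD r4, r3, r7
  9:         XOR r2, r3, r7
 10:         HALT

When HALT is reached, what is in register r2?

r4=18
r1=38
r7=25
r3=33
r2=19
r2=19-38=-19
r7=(-19)-14=-33
r4=33+(-33)=0
r2=33^(-33)=-2
halt.

-2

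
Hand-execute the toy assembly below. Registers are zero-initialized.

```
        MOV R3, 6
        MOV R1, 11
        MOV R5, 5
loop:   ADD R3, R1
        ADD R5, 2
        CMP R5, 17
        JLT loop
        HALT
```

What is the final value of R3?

72

R3=6
R1=11
R5=5
R3=6+11=17
R5=5+2=7
CMP R5, 17  (cmp 7,17)
JLT loop: taken
R3=17+11=28
R5=7+2=9
CMP R5, 17  (cmp 9,17)
JLT loop: taken
R3=28+11=39
R5=9+2=11
CMP R5, 17  (cmp 11,17)
JLT loop: taken
R3=39+11=50
R5=11+2=13
CMP R5, 17  (cmp 13,17)
JLT loop: taken
R3=50+11=61
R5=13+2=15
CMP R5, 17  (cmp 15,17)
JLT loop: taken
R3=61+11=72
R5=15+2=17
CMP R5, 17  (cmp 17,17)
JLT loop: not taken
halt.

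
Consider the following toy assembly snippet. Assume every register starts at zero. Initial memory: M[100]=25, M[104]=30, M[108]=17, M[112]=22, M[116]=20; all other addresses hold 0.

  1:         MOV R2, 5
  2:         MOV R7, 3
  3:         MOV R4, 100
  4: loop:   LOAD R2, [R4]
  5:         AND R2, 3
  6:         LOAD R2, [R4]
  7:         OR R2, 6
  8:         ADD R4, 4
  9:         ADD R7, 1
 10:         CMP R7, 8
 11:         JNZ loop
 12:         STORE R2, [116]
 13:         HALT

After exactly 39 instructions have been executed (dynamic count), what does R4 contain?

after MOV R2, 5: R2=5
after MOV R7, 3: R7=3
after MOV R4, 100: R4=100
after LOAD R2, [R4]: R2=M[100]=25
after AND R2, 3: R2=25&3=1
after LOAD R2, [R4]: R2=M[100]=25
after OR R2, 6: R2=25|6=31
after ADD R4, 4: R4=100+4=104
after ADD R7, 1: R7=3+1=4
CMP R7, 8  (cmp 4,8)
JNZ loop: taken
after LOAD R2, [R4]: R2=M[104]=30
after AND R2, 3: R2=30&3=2
after LOAD R2, [R4]: R2=M[104]=30
after OR R2, 6: R2=30|6=30
after ADD R4, 4: R4=104+4=108
after ADD R7, 1: R7=4+1=5
CMP R7, 8  (cmp 5,8)
JNZ loop: taken
after LOAD R2, [R4]: R2=M[108]=17
after AND R2, 3: R2=17&3=1
after LOAD R2, [R4]: R2=M[108]=17
after OR R2, 6: R2=17|6=23
after ADD R4, 4: R4=108+4=112
after ADD R7, 1: R7=5+1=6
CMP R7, 8  (cmp 6,8)
JNZ loop: taken
after LOAD R2, [R4]: R2=M[112]=22
after AND R2, 3: R2=22&3=2
after LOAD R2, [R4]: R2=M[112]=22
after OR R2, 6: R2=22|6=22
after ADD R4, 4: R4=112+4=116
after ADD R7, 1: R7=6+1=7
CMP R7, 8  (cmp 7,8)
JNZ loop: taken
after LOAD R2, [R4]: R2=M[116]=20
after AND R2, 3: R2=20&3=0
after LOAD R2, [R4]: R2=M[116]=20
after OR R2, 6: R2=20|6=22
After step 39: R4 = 116.

116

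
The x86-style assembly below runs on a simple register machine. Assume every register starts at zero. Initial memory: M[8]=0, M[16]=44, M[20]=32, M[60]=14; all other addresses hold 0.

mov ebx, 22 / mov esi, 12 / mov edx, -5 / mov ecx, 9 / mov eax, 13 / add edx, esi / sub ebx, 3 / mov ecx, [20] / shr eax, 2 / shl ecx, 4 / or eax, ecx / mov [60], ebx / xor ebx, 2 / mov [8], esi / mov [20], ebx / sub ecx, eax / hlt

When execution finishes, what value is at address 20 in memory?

17

ebx=22
esi=12
edx=-5
ecx=9
eax=13
edx=(-5)+12=7
ebx=22-3=19
ecx=M[20]=32
eax=13>>2=3
ecx=32<<4=512
eax=3|512=515
mov [60], ebx → M[60]=19
ebx=19^2=17
mov [8], esi → M[8]=12
mov [20], ebx → M[20]=17
ecx=512-515=-3
halt.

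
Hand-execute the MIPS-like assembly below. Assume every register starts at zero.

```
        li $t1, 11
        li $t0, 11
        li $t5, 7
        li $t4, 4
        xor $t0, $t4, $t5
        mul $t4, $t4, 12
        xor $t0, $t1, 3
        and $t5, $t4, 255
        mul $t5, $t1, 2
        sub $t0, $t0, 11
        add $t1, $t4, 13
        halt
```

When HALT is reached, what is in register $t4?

48

li $t1, 11 → $t1=11
li $t0, 11 → $t0=11
li $t5, 7 → $t5=7
li $t4, 4 → $t4=4
xor $t0, $t4, $t5 → $t0=4^7=3
mul $t4, $t4, 12 → $t4=4*12=48
xor $t0, $t1, 3 → $t0=11^3=8
and $t5, $t4, 255 → $t5=48&255=48
mul $t5, $t1, 2 → $t5=11*2=22
sub $t0, $t0, 11 → $t0=8-11=-3
add $t1, $t4, 13 → $t1=48+13=61
halt.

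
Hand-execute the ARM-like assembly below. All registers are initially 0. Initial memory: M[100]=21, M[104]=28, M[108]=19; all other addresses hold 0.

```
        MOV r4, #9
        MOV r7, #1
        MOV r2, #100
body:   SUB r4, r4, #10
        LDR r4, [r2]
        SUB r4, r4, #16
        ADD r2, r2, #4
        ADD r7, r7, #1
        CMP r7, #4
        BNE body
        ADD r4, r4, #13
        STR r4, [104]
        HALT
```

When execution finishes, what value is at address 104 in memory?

MOV r4, #9 → r4=9
MOV r7, #1 → r7=1
MOV r2, #100 → r2=100
SUB r4, r4, #10 → r4=9-10=-1
LDR r4, [r2] → r4=M[100]=21
SUB r4, r4, #16 → r4=21-16=5
ADD r2, r2, #4 → r2=100+4=104
ADD r7, r7, #1 → r7=1+1=2
CMP r7, #4  (cmp 2,4)
BNE body: taken
SUB r4, r4, #10 → r4=5-10=-5
LDR r4, [r2] → r4=M[104]=28
SUB r4, r4, #16 → r4=28-16=12
ADD r2, r2, #4 → r2=104+4=108
ADD r7, r7, #1 → r7=2+1=3
CMP r7, #4  (cmp 3,4)
BNE body: taken
SUB r4, r4, #10 → r4=12-10=2
LDR r4, [r2] → r4=M[108]=19
SUB r4, r4, #16 → r4=19-16=3
ADD r2, r2, #4 → r2=108+4=112
ADD r7, r7, #1 → r7=3+1=4
CMP r7, #4  (cmp 4,4)
BNE body: not taken
ADD r4, r4, #13 → r4=3+13=16
STR r4, [104] → M[104]=16
halt.

16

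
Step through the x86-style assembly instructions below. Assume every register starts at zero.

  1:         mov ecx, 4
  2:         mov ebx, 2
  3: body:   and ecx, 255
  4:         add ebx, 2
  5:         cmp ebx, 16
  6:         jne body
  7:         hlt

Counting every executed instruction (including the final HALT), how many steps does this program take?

31

mov ecx, 4 → ecx=4
mov ebx, 2 → ebx=2
and ecx, 255 → ecx=4&255=4
add ebx, 2 → ebx=2+2=4
cmp ebx, 16  (cmp 4,16)
jne body: taken
and ecx, 255 → ecx=4&255=4
add ebx, 2 → ebx=4+2=6
cmp ebx, 16  (cmp 6,16)
jne body: taken
and ecx, 255 → ecx=4&255=4
add ebx, 2 → ebx=6+2=8
cmp ebx, 16  (cmp 8,16)
jne body: taken
and ecx, 255 → ecx=4&255=4
add ebx, 2 → ebx=8+2=10
cmp ebx, 16  (cmp 10,16)
jne body: taken
and ecx, 255 → ecx=4&255=4
add ebx, 2 → ebx=10+2=12
cmp ebx, 16  (cmp 12,16)
jne body: taken
and ecx, 255 → ecx=4&255=4
add ebx, 2 → ebx=12+2=14
cmp ebx, 16  (cmp 14,16)
jne body: taken
and ecx, 255 → ecx=4&255=4
add ebx, 2 → ebx=14+2=16
cmp ebx, 16  (cmp 16,16)
jne body: not taken
halt.
Total executed instructions: 31.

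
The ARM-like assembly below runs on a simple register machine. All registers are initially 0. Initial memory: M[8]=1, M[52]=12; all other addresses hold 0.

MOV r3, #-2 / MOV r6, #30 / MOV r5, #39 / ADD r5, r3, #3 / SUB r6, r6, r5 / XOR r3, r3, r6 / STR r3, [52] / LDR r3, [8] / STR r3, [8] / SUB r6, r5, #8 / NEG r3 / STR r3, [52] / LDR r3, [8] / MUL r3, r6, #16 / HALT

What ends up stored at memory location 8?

1

r3=-2
r6=30
r5=39
r5=(-2)+3=1
r6=30-1=29
r3=(-2)^29=-29
STR r3, [52] → M[52]=-29
r3=M[8]=1
STR r3, [8] → M[8]=1
r6=1-8=-7
r3=-(1)=-1
STR r3, [52] → M[52]=-1
r3=M[8]=1
r3=(-7)*16=-112
halt.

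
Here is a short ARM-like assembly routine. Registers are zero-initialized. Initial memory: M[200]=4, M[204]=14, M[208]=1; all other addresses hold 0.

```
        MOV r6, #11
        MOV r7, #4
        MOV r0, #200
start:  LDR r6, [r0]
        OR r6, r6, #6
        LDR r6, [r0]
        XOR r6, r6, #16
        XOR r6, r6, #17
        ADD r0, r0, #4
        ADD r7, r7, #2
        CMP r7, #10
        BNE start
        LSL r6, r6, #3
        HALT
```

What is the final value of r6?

after MOV r6, #11: r6=11
after MOV r7, #4: r7=4
after MOV r0, #200: r0=200
after LDR r6, [r0]: r6=M[200]=4
after OR r6, r6, #6: r6=4|6=6
after LDR r6, [r0]: r6=M[200]=4
after XOR r6, r6, #16: r6=4^16=20
after XOR r6, r6, #17: r6=20^17=5
after ADD r0, r0, #4: r0=200+4=204
after ADD r7, r7, #2: r7=4+2=6
CMP r7, #10  (cmp 6,10)
BNE start: taken
after LDR r6, [r0]: r6=M[204]=14
after OR r6, r6, #6: r6=14|6=14
after LDR r6, [r0]: r6=M[204]=14
after XOR r6, r6, #16: r6=14^16=30
after XOR r6, r6, #17: r6=30^17=15
after ADD r0, r0, #4: r0=204+4=208
after ADD r7, r7, #2: r7=6+2=8
CMP r7, #10  (cmp 8,10)
BNE start: taken
after LDR r6, [r0]: r6=M[208]=1
after OR r6, r6, #6: r6=1|6=7
after LDR r6, [r0]: r6=M[208]=1
after XOR r6, r6, #16: r6=1^16=17
after XOR r6, r6, #17: r6=17^17=0
after ADD r0, r0, #4: r0=208+4=212
after ADD r7, r7, #2: r7=8+2=10
CMP r7, #10  (cmp 10,10)
BNE start: not taken
after LSL r6, r6, #3: r6=0<<3=0
halt.

0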